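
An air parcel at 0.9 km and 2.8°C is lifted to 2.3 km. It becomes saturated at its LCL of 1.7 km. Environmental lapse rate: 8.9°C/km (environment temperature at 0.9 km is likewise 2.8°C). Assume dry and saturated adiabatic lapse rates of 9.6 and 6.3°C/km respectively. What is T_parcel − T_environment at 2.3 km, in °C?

+1°C (parcel warmer than environment)

Parcel:
  From 900 m to 1700 m (dry): cools by 9.6 × 0.8 = 7.68°C, giving -4.88°C.
  From 1700 m to 2300 m (saturated): cools by 6.3 × 0.6 = 3.78°C, giving -8.66°C.
Environment:
  From 900 m to 2300 m (environment): cools by 8.9 × 1.4 = 12.46°C, giving -9.66°C.
T_parcel − T_env = -8.66 − (-9.66) = +1°C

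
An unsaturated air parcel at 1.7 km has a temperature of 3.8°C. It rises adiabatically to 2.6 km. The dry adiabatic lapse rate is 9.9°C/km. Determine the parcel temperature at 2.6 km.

-5.11°C

1700 → 2600 m (dry adiabatic, 9.9°C/km): ΔT = -9.9 × 0.9 = -8.91°C → T = -5.11°C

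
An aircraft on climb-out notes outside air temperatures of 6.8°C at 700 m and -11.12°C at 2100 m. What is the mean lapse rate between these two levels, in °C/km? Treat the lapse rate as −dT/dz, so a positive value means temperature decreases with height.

12.8°C/km

Γ = −ΔT/Δz = (6.8 − (-11.12)) / (2100 − 700) m
  = 17.92°C / 1.4 km = 12.8°C/km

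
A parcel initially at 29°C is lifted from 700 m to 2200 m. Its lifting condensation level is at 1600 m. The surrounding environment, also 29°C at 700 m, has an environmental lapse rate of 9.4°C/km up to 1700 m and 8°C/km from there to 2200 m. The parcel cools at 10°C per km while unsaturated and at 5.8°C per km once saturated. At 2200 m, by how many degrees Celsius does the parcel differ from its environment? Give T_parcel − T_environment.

+0.92°C (parcel warmer than environment)

Parcel:
  From 700 m to 1600 m (dry): cools by 10 × 0.9 = 9°C, giving 20°C.
  From 1600 m to 2200 m (saturated): cools by 5.8 × 0.6 = 3.48°C, giving 16.52°C.
Environment:
  From 700 m to 1700 m (environment, lower layer): cools by 9.4 × 1 = 9.4°C, giving 19.6°C.
  From 1700 m to 2200 m (environment, upper layer): cools by 8 × 0.5 = 4°C, giving 15.6°C.
T_parcel − T_env = 16.52 − 15.6 = +0.92°C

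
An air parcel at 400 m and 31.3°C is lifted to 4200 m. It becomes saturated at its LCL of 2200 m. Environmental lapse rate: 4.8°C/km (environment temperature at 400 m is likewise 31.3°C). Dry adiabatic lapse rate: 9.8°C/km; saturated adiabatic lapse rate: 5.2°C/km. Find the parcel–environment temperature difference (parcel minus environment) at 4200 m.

-9.8°C (parcel cooler than environment)

Parcel:
  From 400 m to 2200 m (dry): cools by 9.8 × 1.8 = 17.64°C, giving 13.66°C.
  From 2200 m to 4200 m (saturated): cools by 5.2 × 2 = 10.4°C, giving 3.26°C.
Environment:
  From 400 m to 4200 m (environment): cools by 4.8 × 3.8 = 18.24°C, giving 13.06°C.
T_parcel − T_env = 3.26 − 13.06 = -9.8°C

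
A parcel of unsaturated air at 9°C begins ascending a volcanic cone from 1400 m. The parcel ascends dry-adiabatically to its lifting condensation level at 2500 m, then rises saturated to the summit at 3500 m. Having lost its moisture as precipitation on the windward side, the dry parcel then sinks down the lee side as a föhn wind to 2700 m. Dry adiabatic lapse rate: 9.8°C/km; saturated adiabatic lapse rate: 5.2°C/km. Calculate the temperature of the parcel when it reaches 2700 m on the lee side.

1400–2500 m, dry: Δz = 1.1 km ⇒ ΔT = -10.78°C; T = -1.78°C
2500–3500 m, saturated: Δz = 1 km ⇒ ΔT = -5.2°C; T = -6.98°C
3500–2700 m, dry descent: Δz = 0.8 km ⇒ ΔT = +7.84°C; T = 0.86°C

0.86°C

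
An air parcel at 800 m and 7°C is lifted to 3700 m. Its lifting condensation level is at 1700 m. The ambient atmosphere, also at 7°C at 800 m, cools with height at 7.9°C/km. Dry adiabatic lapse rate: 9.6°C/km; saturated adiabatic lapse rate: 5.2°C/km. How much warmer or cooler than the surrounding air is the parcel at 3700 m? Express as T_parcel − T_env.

+3.87°C (parcel warmer than environment)

Parcel:
  Dry to 1700 m: -9.6 × 0.9 km = -8.64°C, so T = -1.64°C.
  Saturated to 3700 m: -5.2 × 2 km = -10.4°C, so T = -12.04°C.
Environment:
  Environment to 3700 m: -7.9 × 2.9 km = -22.91°C, so T = -15.91°C.
T_parcel − T_env = -12.04 − (-15.91) = +3.87°C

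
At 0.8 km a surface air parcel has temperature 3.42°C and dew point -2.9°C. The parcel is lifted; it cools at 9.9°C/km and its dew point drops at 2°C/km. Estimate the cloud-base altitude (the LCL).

T and T_d converge at 9.9 − 2 = 7.9°C per km
Height above start = (3.42 − (-2.9)) / 7.9 = 0.8 km
LCL altitude = 800 m + 800 m = 1600 m

1.6 km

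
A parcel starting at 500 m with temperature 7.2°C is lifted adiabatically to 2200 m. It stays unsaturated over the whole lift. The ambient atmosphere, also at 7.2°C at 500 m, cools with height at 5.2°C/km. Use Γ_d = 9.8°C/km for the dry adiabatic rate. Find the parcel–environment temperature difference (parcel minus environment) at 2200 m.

Parcel:
  From 500 m to 2200 m (dry): cools by 9.8 × 1.7 = 16.66°C, giving -9.46°C.
Environment:
  From 500 m to 2200 m (environment): cools by 5.2 × 1.7 = 8.84°C, giving -1.64°C.
T_parcel − T_env = -9.46 − (-1.64) = -7.82°C

-7.82°C (parcel cooler than environment)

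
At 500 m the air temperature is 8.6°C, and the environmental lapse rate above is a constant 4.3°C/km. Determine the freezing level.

Height above start = (8.6 − 0) / 4.3 = 2 km
Altitude = 500 m + 2000 m = 2500 m

2500 m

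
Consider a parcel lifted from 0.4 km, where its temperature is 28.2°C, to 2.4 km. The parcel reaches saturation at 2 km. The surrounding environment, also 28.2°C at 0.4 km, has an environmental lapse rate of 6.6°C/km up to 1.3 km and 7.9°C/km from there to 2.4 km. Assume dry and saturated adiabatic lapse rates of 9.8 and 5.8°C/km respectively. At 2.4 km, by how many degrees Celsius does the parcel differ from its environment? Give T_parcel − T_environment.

-3.37°C (parcel cooler than environment)

Parcel:
  Dry to 2000 m: -9.8 × 1.6 km = -15.68°C, so T = 12.52°C.
  Saturated to 2400 m: -5.8 × 0.4 km = -2.32°C, so T = 10.2°C.
Environment:
  Environment, lower layer to 1300 m: -6.6 × 0.9 km = -5.94°C, so T = 22.26°C.
  Environment, upper layer to 2400 m: -7.9 × 1.1 km = -8.69°C, so T = 13.57°C.
T_parcel − T_env = 10.2 − 13.57 = -3.37°C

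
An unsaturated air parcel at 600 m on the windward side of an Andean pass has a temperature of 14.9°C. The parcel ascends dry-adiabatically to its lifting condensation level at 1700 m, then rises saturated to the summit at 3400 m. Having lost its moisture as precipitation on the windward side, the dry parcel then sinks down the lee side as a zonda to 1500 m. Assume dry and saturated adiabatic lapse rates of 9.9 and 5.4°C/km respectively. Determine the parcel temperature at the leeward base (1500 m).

13.64°C

600 → 1700 m (dry, 9.9°C/km): ΔT = -9.9 × 1.1 = -10.89°C → T = 4.01°C
1700 → 3400 m (saturated, 5.4°C/km): ΔT = -5.4 × 1.7 = -9.18°C → T = -5.17°C
3400 → 1500 m (dry descent, 9.9°C/km): ΔT = +9.9 × 1.9 = +18.81°C → T = 13.64°C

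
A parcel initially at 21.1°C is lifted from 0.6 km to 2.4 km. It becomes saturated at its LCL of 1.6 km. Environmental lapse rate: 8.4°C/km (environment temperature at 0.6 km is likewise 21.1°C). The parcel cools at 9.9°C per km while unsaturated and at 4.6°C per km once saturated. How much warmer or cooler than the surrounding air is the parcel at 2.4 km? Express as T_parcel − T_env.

+1.54°C (parcel warmer than environment)

Parcel:
  600 → 1600 m (dry, 9.9°C/km): ΔT = -9.9 × 1 = -9.9°C → T = 11.2°C
  1600 → 2400 m (saturated, 4.6°C/km): ΔT = -4.6 × 0.8 = -3.68°C → T = 7.52°C
Environment:
  600 → 2400 m (environment, 8.4°C/km): ΔT = -8.4 × 1.8 = -15.12°C → T = 5.98°C
T_parcel − T_env = 7.52 − 5.98 = +1.54°C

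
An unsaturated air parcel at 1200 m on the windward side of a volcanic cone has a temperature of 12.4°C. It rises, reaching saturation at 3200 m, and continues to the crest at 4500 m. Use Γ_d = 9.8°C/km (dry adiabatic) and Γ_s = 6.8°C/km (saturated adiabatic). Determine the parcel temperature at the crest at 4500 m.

From 1200 m to 3200 m (dry): cools by 9.8 × 2 = 19.6°C, giving -7.2°C.
From 3200 m to 4500 m (saturated): cools by 6.8 × 1.3 = 8.84°C, giving -16.04°C.

-16.04°C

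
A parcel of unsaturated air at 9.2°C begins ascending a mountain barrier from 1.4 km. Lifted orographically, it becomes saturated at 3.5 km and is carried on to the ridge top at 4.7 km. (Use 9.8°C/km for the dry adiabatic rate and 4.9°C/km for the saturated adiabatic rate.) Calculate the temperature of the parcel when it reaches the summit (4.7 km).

-17.26°C

From 1400 m to 3500 m (dry): cools by 9.8 × 2.1 = 20.58°C, giving -11.38°C.
From 3500 m to 4700 m (saturated): cools by 4.9 × 1.2 = 5.88°C, giving -17.26°C.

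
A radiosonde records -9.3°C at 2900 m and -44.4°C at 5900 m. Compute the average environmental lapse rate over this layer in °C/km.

11.7°C/km

Γ = −ΔT/Δz = (-9.3 − (-44.4)) / (5900 − 2900) m
  = 35.1°C / 3 km = 11.7°C/km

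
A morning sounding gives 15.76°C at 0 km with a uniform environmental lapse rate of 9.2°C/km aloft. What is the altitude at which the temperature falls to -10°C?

2.8 km

Height above start = (15.76 − (-10)) / 9.2 = 2.8 km
Altitude = 0 m + 2800 m = 2800 m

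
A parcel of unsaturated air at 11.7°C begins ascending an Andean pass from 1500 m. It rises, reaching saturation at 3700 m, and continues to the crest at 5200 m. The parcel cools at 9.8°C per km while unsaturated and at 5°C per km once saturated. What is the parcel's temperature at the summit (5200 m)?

-17.36°C

1500–3700 m, dry: Δz = 2.2 km ⇒ ΔT = -21.56°C; T = -9.86°C
3700–5200 m, saturated: Δz = 1.5 km ⇒ ΔT = -7.5°C; T = -17.36°C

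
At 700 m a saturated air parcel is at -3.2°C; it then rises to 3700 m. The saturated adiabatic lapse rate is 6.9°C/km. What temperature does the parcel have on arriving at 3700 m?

700–3700 m, saturated adiabatic: Δz = 3 km ⇒ ΔT = -20.7°C; T = -23.9°C

-23.9°C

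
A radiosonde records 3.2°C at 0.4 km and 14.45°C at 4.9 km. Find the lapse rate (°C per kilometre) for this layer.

-2.5°C/km

Γ = −ΔT/Δz = (3.2 − 14.45) / (4900 − 400) m
  = -11.25°C / 4.5 km = -2.5°C/km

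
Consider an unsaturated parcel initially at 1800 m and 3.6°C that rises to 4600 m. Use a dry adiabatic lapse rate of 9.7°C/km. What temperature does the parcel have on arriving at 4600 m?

-23.56°C

Dry adiabatic to 4600 m: -9.7 × 2.8 km = -27.16°C, so T = -23.56°C.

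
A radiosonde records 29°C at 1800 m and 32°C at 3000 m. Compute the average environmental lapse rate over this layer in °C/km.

Γ = −ΔT/Δz = (29 − 32) / (3000 − 1800) m
  = -3°C / 1.2 km = -2.5°C/km

-2.5°C/km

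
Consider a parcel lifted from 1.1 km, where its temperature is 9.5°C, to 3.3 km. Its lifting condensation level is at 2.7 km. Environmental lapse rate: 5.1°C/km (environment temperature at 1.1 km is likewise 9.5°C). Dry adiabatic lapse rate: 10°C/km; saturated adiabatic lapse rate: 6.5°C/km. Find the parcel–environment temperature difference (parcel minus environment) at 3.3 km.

-8.68°C (parcel cooler than environment)

Parcel:
  Dry to 2700 m: -10 × 1.6 km = -16°C, so T = -6.5°C.
  Saturated to 3300 m: -6.5 × 0.6 km = -3.9°C, so T = -10.4°C.
Environment:
  Environment to 3300 m: -5.1 × 2.2 km = -11.22°C, so T = -1.72°C.
T_parcel − T_env = -10.4 − (-1.72) = -8.68°C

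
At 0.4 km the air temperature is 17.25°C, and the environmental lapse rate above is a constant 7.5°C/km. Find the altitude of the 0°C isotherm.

2.7 km

Height above start = (17.25 − 0) / 7.5 = 2.3 km
Altitude = 400 m + 2300 m = 2700 m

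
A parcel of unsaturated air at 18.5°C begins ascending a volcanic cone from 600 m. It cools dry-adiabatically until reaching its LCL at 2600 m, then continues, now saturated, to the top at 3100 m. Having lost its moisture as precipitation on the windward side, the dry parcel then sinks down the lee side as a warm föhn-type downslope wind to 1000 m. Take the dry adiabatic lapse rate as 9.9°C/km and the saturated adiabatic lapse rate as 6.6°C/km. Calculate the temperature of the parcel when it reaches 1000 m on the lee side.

16.19°C

600–2600 m, dry: Δz = 2 km ⇒ ΔT = -19.8°C; T = -1.3°C
2600–3100 m, saturated: Δz = 0.5 km ⇒ ΔT = -3.3°C; T = -4.6°C
3100–1000 m, dry descent: Δz = 2.1 km ⇒ ΔT = +20.79°C; T = 16.19°C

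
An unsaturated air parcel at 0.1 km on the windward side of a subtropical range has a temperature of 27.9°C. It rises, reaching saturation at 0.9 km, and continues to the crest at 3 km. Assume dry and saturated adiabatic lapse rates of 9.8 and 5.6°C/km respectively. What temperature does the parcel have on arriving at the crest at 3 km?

100–900 m, dry: Δz = 0.8 km ⇒ ΔT = -7.84°C; T = 20.06°C
900–3000 m, saturated: Δz = 2.1 km ⇒ ΔT = -11.76°C; T = 8.3°C

8.3°C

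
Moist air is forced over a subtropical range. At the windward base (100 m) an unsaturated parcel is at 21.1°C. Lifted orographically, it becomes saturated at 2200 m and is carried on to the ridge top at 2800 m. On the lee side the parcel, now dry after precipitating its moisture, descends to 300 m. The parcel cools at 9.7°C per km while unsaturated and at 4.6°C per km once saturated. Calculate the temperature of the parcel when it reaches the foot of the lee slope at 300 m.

100 → 2200 m (dry, 9.7°C/km): ΔT = -9.7 × 2.1 = -20.37°C → T = 0.73°C
2200 → 2800 m (saturated, 4.6°C/km): ΔT = -4.6 × 0.6 = -2.76°C → T = -2.03°C
2800 → 300 m (dry descent, 9.7°C/km): ΔT = +9.7 × 2.5 = +24.25°C → T = 22.22°C

22.22°C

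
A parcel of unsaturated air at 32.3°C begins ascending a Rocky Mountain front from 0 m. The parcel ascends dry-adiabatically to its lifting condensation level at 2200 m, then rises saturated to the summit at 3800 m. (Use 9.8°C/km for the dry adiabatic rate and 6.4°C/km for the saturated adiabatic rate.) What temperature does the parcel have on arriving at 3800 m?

Dry to 2200 m: -9.8 × 2.2 km = -21.56°C, so T = 10.74°C.
Saturated to 3800 m: -6.4 × 1.6 km = -10.24°C, so T = 0.5°C.

0.5°C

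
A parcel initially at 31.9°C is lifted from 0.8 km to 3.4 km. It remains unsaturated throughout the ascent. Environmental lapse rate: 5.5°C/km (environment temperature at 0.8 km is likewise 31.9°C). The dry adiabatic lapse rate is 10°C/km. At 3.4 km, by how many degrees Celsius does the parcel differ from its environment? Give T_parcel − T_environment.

Parcel:
  From 800 m to 3400 m (dry): cools by 10 × 2.6 = 26°C, giving 5.9°C.
Environment:
  From 800 m to 3400 m (environment): cools by 5.5 × 2.6 = 14.3°C, giving 17.6°C.
T_parcel − T_env = 5.9 − 17.6 = -11.7°C

-11.7°C (parcel cooler than environment)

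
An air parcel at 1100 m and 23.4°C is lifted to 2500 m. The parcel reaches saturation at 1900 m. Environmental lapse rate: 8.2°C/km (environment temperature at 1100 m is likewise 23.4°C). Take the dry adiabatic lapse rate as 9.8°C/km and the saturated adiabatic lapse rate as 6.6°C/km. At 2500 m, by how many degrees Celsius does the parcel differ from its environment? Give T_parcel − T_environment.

-0.32°C (parcel cooler than environment)

Parcel:
  1100 → 1900 m (dry, 9.8°C/km): ΔT = -9.8 × 0.8 = -7.84°C → T = 15.56°C
  1900 → 2500 m (saturated, 6.6°C/km): ΔT = -6.6 × 0.6 = -3.96°C → T = 11.6°C
Environment:
  1100 → 2500 m (environment, 8.2°C/km): ΔT = -8.2 × 1.4 = -11.48°C → T = 11.92°C
T_parcel − T_env = 11.6 − 11.92 = -0.32°C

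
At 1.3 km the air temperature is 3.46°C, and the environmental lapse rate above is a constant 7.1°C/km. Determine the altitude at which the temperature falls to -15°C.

3.9 km

Height above start = (3.46 − (-15)) / 7.1 = 2.6 km
Altitude = 1300 m + 2600 m = 3900 m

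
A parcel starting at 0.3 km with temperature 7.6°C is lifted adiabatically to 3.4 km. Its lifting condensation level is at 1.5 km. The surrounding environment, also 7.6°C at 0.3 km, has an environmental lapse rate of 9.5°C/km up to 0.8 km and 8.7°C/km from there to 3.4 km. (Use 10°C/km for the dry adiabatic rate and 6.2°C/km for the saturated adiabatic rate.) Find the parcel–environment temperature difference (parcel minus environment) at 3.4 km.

Parcel:
  From 300 m to 1500 m (dry): cools by 10 × 1.2 = 12°C, giving -4.4°C.
  From 1500 m to 3400 m (saturated): cools by 6.2 × 1.9 = 11.78°C, giving -16.18°C.
Environment:
  From 300 m to 800 m (environment, lower layer): cools by 9.5 × 0.5 = 4.75°C, giving 2.85°C.
  From 800 m to 3400 m (environment, upper layer): cools by 8.7 × 2.6 = 22.62°C, giving -19.77°C.
T_parcel − T_env = -16.18 − (-19.77) = +3.59°C

+3.59°C (parcel warmer than environment)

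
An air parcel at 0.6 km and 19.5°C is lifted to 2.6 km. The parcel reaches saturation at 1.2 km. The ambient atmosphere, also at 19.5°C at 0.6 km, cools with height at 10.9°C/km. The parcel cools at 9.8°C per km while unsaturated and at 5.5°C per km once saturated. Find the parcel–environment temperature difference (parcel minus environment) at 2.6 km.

+8.22°C (parcel warmer than environment)

Parcel:
  600–1200 m, dry: Δz = 0.6 km ⇒ ΔT = -5.88°C; T = 13.62°C
  1200–2600 m, saturated: Δz = 1.4 km ⇒ ΔT = -7.7°C; T = 5.92°C
Environment:
  600–2600 m, environment: Δz = 2 km ⇒ ΔT = -21.8°C; T = -2.3°C
T_parcel − T_env = 5.92 − (-2.3) = +8.22°C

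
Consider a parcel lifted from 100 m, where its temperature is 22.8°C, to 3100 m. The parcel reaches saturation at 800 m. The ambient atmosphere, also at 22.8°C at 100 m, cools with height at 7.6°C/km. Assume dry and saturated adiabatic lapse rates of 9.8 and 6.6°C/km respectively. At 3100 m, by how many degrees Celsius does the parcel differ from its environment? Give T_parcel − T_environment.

+0.76°C (parcel warmer than environment)

Parcel:
  Dry to 800 m: -9.8 × 0.7 km = -6.86°C, so T = 15.94°C.
  Saturated to 3100 m: -6.6 × 2.3 km = -15.18°C, so T = 0.76°C.
Environment:
  Environment to 3100 m: -7.6 × 3 km = -22.8°C, so T = 0°C.
T_parcel − T_env = 0.76 − 0 = +0.76°C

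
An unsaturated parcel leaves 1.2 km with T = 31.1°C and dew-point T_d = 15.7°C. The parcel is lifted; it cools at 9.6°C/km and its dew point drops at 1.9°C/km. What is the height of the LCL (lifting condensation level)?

T and T_d converge at 9.6 − 1.9 = 7.7°C per km
Height above start = (31.1 − 15.7) / 7.7 = 2 km
LCL altitude = 1200 m + 2000 m = 3200 m

3.2 km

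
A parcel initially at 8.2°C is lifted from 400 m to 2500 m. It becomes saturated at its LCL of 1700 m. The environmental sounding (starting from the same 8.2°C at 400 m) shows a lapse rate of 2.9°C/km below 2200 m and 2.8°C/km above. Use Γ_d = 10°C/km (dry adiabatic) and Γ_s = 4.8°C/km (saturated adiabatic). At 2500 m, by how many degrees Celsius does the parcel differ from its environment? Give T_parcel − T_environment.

-10.78°C (parcel cooler than environment)

Parcel:
  400 → 1700 m (dry, 10°C/km): ΔT = -10 × 1.3 = -13°C → T = -4.8°C
  1700 → 2500 m (saturated, 4.8°C/km): ΔT = -4.8 × 0.8 = -3.84°C → T = -8.64°C
Environment:
  400 → 2200 m (environment, lower layer, 2.9°C/km): ΔT = -2.9 × 1.8 = -5.22°C → T = 2.98°C
  2200 → 2500 m (environment, upper layer, 2.8°C/km): ΔT = -2.8 × 0.3 = -0.84°C → T = 2.14°C
T_parcel − T_env = -8.64 − 2.14 = -10.78°C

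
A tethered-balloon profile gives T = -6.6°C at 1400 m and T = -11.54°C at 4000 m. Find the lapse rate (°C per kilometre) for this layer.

Γ = −ΔT/Δz = (-6.6 − (-11.54)) / (4000 − 1400) m
  = 4.94°C / 2.6 km = 1.9°C/km

1.9°C/km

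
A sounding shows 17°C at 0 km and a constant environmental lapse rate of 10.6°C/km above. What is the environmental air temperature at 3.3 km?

0 → 3300 m (environmental, 10.6°C/km): ΔT = -10.6 × 3.3 = -34.98°C → T = -17.98°C

-17.98°C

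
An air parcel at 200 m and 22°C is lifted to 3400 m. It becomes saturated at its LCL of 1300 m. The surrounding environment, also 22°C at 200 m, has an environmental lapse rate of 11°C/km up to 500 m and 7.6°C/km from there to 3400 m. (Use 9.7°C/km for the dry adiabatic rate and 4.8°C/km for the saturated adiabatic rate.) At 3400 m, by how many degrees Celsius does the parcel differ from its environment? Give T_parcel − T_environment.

Parcel:
  Dry to 1300 m: -9.7 × 1.1 km = -10.67°C, so T = 11.33°C.
  Saturated to 3400 m: -4.8 × 2.1 km = -10.08°C, so T = 1.25°C.
Environment:
  Environment, lower layer to 500 m: -11 × 0.3 km = -3.3°C, so T = 18.7°C.
  Environment, upper layer to 3400 m: -7.6 × 2.9 km = -22.04°C, so T = -3.34°C.
T_parcel − T_env = 1.25 − (-3.34) = +4.59°C

+4.59°C (parcel warmer than environment)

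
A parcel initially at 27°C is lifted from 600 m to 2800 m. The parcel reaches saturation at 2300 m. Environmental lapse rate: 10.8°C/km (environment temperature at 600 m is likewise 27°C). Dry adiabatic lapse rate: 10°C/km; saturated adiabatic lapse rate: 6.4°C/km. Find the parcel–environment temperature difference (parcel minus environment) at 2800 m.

Parcel:
  600 → 2300 m (dry, 10°C/km): ΔT = -10 × 1.7 = -17°C → T = 10°C
  2300 → 2800 m (saturated, 6.4°C/km): ΔT = -6.4 × 0.5 = -3.2°C → T = 6.8°C
Environment:
  600 → 2800 m (environment, 10.8°C/km): ΔT = -10.8 × 2.2 = -23.76°C → T = 3.24°C
T_parcel − T_env = 6.8 − 3.24 = +3.56°C

+3.56°C (parcel warmer than environment)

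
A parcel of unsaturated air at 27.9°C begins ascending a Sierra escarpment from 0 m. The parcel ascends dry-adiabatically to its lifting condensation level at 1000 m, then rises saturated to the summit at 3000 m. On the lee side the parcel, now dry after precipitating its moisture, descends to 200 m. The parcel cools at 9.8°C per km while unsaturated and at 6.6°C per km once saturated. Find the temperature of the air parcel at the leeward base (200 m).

From 0 m to 1000 m (dry): cools by 9.8 × 1 = 9.8°C, giving 18.1°C.
From 1000 m to 3000 m (saturated): cools by 6.6 × 2 = 13.2°C, giving 4.9°C.
From 3000 m to 200 m (dry descent): warms by 9.8 × 2.8 = 27.44°C, giving 32.34°C.

32.34°C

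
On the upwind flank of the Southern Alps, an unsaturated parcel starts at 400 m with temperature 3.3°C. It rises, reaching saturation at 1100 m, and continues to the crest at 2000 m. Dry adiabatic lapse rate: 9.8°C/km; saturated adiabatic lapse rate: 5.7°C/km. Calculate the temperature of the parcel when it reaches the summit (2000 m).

400 → 1100 m (dry, 9.8°C/km): ΔT = -9.8 × 0.7 = -6.86°C → T = -3.56°C
1100 → 2000 m (saturated, 5.7°C/km): ΔT = -5.7 × 0.9 = -5.13°C → T = -8.69°C

-8.69°C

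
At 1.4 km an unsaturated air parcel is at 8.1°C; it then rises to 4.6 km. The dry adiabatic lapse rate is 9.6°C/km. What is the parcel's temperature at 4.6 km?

1400 → 4600 m (dry adiabatic, 9.6°C/km): ΔT = -9.6 × 3.2 = -30.72°C → T = -22.62°C

-22.62°C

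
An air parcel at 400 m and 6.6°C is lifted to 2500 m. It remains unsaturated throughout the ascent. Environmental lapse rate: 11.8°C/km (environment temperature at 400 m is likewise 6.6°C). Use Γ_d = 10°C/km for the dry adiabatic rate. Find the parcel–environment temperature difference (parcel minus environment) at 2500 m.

Parcel:
  From 400 m to 2500 m (dry): cools by 10 × 2.1 = 21°C, giving -14.4°C.
Environment:
  From 400 m to 2500 m (environment): cools by 11.8 × 2.1 = 24.78°C, giving -18.18°C.
T_parcel − T_env = -14.4 − (-18.18) = +3.78°C

+3.78°C (parcel warmer than environment)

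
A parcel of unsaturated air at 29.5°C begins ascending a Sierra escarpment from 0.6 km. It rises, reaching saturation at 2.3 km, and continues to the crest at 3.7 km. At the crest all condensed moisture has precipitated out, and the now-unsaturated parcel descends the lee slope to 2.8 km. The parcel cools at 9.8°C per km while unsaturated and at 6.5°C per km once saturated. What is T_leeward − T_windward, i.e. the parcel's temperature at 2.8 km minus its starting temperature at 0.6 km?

600 → 2300 m (dry, 9.8°C/km): ΔT = -9.8 × 1.7 = -16.66°C → T = 12.84°C
2300 → 3700 m (saturated, 6.5°C/km): ΔT = -6.5 × 1.4 = -9.1°C → T = 3.74°C
3700 → 2800 m (dry descent, 9.8°C/km): ΔT = +9.8 × 0.9 = +8.82°C → T = 12.56°C
Net change vs windward start: 12.56 − 29.5 = -16.94°C

-16.94°C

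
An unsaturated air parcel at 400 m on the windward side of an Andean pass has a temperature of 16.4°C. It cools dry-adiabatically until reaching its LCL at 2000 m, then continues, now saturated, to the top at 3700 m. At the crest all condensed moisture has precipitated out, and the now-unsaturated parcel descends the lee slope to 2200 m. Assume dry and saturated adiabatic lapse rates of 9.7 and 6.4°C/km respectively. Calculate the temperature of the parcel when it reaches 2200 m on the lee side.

Dry to 2000 m: -9.7 × 1.6 km = -15.52°C, so T = 0.88°C.
Saturated to 3700 m: -6.4 × 1.7 km = -10.88°C, so T = -10°C.
Dry descent to 2200 m: +9.7 × 1.5 km = +14.55°C, so T = 4.55°C.

4.55°C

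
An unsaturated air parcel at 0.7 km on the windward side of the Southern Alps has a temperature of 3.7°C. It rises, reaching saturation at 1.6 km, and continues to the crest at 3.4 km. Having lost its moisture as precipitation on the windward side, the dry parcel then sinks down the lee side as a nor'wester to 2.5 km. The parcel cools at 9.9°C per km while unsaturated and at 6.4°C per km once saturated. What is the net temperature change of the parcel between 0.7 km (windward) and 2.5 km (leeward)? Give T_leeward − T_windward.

700 → 1600 m (dry, 9.9°C/km): ΔT = -9.9 × 0.9 = -8.91°C → T = -5.21°C
1600 → 3400 m (saturated, 6.4°C/km): ΔT = -6.4 × 1.8 = -11.52°C → T = -16.73°C
3400 → 2500 m (dry descent, 9.9°C/km): ΔT = +9.9 × 0.9 = +8.91°C → T = -7.82°C
Net change vs windward start: -7.82 − 3.7 = -11.52°C

-11.52°C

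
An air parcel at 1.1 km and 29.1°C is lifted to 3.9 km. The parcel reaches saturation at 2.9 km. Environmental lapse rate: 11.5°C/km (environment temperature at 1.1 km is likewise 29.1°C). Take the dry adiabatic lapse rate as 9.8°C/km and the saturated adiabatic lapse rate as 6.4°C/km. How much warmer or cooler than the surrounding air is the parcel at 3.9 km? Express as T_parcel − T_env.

+8.16°C (parcel warmer than environment)

Parcel:
  1100–2900 m, dry: Δz = 1.8 km ⇒ ΔT = -17.64°C; T = 11.46°C
  2900–3900 m, saturated: Δz = 1 km ⇒ ΔT = -6.4°C; T = 5.06°C
Environment:
  1100–3900 m, environment: Δz = 2.8 km ⇒ ΔT = -32.2°C; T = -3.1°C
T_parcel − T_env = 5.06 − (-3.1) = +8.16°C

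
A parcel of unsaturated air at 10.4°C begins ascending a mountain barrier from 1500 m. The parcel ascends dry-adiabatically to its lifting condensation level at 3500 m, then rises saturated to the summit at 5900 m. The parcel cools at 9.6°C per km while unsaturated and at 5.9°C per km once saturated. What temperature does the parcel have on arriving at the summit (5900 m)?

-22.96°C

Dry to 3500 m: -9.6 × 2 km = -19.2°C, so T = -8.8°C.
Saturated to 5900 m: -5.9 × 2.4 km = -14.16°C, so T = -22.96°C.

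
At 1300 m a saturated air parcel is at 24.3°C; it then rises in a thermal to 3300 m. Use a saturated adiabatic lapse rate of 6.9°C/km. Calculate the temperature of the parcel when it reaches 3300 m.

10.5°C

1300–3300 m, saturated adiabatic: Δz = 2 km ⇒ ΔT = -13.8°C; T = 10.5°C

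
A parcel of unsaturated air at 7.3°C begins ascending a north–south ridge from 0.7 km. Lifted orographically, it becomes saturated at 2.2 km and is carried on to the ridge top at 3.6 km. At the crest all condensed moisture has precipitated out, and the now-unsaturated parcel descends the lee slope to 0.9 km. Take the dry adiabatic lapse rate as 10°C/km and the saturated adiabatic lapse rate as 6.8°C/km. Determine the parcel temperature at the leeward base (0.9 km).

Dry to 2200 m: -10 × 1.5 km = -15°C, so T = -7.7°C.
Saturated to 3600 m: -6.8 × 1.4 km = -9.52°C, so T = -17.22°C.
Dry descent to 900 m: +10 × 2.7 km = +27°C, so T = 9.78°C.

9.78°C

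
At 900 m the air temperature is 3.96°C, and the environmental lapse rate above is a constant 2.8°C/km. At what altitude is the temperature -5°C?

4100 m

Height above start = (3.96 − (-5)) / 2.8 = 3.2 km
Altitude = 900 m + 3200 m = 4100 m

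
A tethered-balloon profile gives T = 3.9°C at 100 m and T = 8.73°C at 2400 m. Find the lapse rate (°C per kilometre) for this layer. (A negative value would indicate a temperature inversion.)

Γ = −ΔT/Δz = (3.9 − 8.73) / (2400 − 100) m
  = -4.83°C / 2.3 km = -2.1°C/km

-2.1°C/km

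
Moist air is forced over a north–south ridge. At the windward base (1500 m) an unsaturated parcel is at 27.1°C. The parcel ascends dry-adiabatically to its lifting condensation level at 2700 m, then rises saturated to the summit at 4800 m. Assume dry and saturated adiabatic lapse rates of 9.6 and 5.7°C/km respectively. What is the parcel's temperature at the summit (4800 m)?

1500–2700 m, dry: Δz = 1.2 km ⇒ ΔT = -11.52°C; T = 15.58°C
2700–4800 m, saturated: Δz = 2.1 km ⇒ ΔT = -11.97°C; T = 3.61°C

3.61°C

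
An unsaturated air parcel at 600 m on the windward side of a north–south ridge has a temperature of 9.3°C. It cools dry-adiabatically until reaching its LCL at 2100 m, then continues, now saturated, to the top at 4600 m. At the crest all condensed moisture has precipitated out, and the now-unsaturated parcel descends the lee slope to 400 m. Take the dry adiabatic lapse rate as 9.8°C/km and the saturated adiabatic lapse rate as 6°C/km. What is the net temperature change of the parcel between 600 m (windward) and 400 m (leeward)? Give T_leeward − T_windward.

Dry to 2100 m: -9.8 × 1.5 km = -14.7°C, so T = -5.4°C.
Saturated to 4600 m: -6 × 2.5 km = -15°C, so T = -20.4°C.
Dry descent to 400 m: +9.8 × 4.2 km = +41.16°C, so T = 20.76°C.
Net change vs windward start: 20.76 − 9.3 = +11.46°C

+11.46°C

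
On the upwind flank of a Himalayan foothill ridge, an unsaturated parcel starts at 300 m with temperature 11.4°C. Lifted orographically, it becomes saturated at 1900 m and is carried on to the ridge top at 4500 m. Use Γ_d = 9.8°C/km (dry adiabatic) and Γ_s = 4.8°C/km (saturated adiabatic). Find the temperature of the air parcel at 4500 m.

300 → 1900 m (dry, 9.8°C/km): ΔT = -9.8 × 1.6 = -15.68°C → T = -4.28°C
1900 → 4500 m (saturated, 4.8°C/km): ΔT = -4.8 × 2.6 = -12.48°C → T = -16.76°C

-16.76°C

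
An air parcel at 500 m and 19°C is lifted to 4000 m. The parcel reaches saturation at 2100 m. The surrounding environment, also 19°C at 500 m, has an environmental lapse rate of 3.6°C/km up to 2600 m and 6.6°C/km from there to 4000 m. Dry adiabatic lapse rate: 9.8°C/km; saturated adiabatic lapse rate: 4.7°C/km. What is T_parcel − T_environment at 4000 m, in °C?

Parcel:
  500 → 2100 m (dry, 9.8°C/km): ΔT = -9.8 × 1.6 = -15.68°C → T = 3.32°C
  2100 → 4000 m (saturated, 4.7°C/km): ΔT = -4.7 × 1.9 = -8.93°C → T = -5.61°C
Environment:
  500 → 2600 m (environment, lower layer, 3.6°C/km): ΔT = -3.6 × 2.1 = -7.56°C → T = 11.44°C
  2600 → 4000 m (environment, upper layer, 6.6°C/km): ΔT = -6.6 × 1.4 = -9.24°C → T = 2.2°C
T_parcel − T_env = -5.61 − 2.2 = -7.81°C

-7.81°C (parcel cooler than environment)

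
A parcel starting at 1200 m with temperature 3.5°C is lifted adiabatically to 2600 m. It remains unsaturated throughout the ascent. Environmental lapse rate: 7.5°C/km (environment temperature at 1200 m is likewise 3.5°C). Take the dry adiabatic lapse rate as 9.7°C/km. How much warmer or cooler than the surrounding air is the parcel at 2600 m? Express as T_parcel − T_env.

Parcel:
  From 1200 m to 2600 m (dry): cools by 9.7 × 1.4 = 13.58°C, giving -10.08°C.
Environment:
  From 1200 m to 2600 m (environment): cools by 7.5 × 1.4 = 10.5°C, giving -7°C.
T_parcel − T_env = -10.08 − (-7) = -3.08°C

-3.08°C (parcel cooler than environment)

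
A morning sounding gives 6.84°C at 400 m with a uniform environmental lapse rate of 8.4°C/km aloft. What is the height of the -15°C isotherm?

Height above start = (6.84 − (-15)) / 8.4 = 2.6 km
Altitude = 400 m + 2600 m = 3000 m

3000 m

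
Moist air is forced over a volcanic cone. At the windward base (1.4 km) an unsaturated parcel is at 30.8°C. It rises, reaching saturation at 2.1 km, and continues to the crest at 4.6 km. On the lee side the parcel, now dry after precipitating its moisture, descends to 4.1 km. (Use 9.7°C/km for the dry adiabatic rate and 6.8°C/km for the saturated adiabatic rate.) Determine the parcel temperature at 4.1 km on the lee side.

Dry to 2100 m: -9.7 × 0.7 km = -6.79°C, so T = 24.01°C.
Saturated to 4600 m: -6.8 × 2.5 km = -17°C, so T = 7.01°C.
Dry descent to 4100 m: +9.7 × 0.5 km = +4.85°C, so T = 11.86°C.

11.86°C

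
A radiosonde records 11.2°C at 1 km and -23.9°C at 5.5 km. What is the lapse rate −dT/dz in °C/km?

7.8°C/km

Γ = −ΔT/Δz = (11.2 − (-23.9)) / (5500 − 1000) m
  = 35.1°C / 4.5 km = 7.8°C/km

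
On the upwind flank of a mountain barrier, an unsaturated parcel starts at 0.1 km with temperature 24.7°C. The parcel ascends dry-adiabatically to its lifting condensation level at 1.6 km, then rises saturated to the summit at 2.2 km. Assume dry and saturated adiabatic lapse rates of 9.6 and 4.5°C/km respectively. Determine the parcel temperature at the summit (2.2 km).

7.6°C

From 100 m to 1600 m (dry): cools by 9.6 × 1.5 = 14.4°C, giving 10.3°C.
From 1600 m to 2200 m (saturated): cools by 4.5 × 0.6 = 2.7°C, giving 7.6°C.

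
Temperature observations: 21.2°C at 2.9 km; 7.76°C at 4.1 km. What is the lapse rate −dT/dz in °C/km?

Γ = −ΔT/Δz = (21.2 − 7.76) / (4100 − 2900) m
  = 13.44°C / 1.2 km = 11.2°C/km

11.2°C/km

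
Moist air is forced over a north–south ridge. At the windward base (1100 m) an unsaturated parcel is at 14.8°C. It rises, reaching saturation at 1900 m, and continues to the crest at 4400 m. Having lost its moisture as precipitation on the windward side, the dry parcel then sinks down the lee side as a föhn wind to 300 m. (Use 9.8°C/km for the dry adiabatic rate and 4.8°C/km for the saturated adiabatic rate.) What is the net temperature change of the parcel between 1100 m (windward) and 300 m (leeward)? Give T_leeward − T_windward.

Dry to 1900 m: -9.8 × 0.8 km = -7.84°C, so T = 6.96°C.
Saturated to 4400 m: -4.8 × 2.5 km = -12°C, so T = -5.04°C.
Dry descent to 300 m: +9.8 × 4.1 km = +40.18°C, so T = 35.14°C.
Net change vs windward start: 35.14 − 14.8 = +20.34°C

+20.34°C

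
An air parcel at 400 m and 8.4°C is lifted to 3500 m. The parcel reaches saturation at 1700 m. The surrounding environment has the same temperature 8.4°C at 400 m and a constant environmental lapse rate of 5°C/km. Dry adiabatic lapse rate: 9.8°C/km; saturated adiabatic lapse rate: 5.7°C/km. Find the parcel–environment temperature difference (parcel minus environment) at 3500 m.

Parcel:
  Dry to 1700 m: -9.8 × 1.3 km = -12.74°C, so T = -4.34°C.
  Saturated to 3500 m: -5.7 × 1.8 km = -10.26°C, so T = -14.6°C.
Environment:
  Environment to 3500 m: -5 × 3.1 km = -15.5°C, so T = -7.1°C.
T_parcel − T_env = -14.6 − (-7.1) = -7.5°C

-7.5°C (parcel cooler than environment)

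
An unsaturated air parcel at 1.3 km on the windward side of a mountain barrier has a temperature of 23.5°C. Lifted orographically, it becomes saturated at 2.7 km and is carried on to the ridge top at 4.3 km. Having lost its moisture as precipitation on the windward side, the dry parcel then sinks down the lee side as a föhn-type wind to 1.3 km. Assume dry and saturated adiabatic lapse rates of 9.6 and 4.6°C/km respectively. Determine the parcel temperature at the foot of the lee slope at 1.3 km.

31.5°C

From 1300 m to 2700 m (dry): cools by 9.6 × 1.4 = 13.44°C, giving 10.06°C.
From 2700 m to 4300 m (saturated): cools by 4.6 × 1.6 = 7.36°C, giving 2.7°C.
From 4300 m to 1300 m (dry descent): warms by 9.6 × 3 = 28.8°C, giving 31.5°C.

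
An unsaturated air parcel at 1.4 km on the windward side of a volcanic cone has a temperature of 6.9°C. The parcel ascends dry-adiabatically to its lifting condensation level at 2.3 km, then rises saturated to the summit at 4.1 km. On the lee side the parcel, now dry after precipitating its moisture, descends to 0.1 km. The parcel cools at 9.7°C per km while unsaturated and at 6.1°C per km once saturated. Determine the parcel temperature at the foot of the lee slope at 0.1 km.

1400–2300 m, dry: Δz = 0.9 km ⇒ ΔT = -8.73°C; T = -1.83°C
2300–4100 m, saturated: Δz = 1.8 km ⇒ ΔT = -10.98°C; T = -12.81°C
4100–100 m, dry descent: Δz = 4 km ⇒ ΔT = +38.8°C; T = 25.99°C

25.99°C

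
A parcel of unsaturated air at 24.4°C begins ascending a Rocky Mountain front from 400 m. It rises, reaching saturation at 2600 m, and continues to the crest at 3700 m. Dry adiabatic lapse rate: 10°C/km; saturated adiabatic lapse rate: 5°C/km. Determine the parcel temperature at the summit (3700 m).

400 → 2600 m (dry, 10°C/km): ΔT = -10 × 2.2 = -22°C → T = 2.4°C
2600 → 3700 m (saturated, 5°C/km): ΔT = -5 × 1.1 = -5.5°C → T = -3.1°C

-3.1°C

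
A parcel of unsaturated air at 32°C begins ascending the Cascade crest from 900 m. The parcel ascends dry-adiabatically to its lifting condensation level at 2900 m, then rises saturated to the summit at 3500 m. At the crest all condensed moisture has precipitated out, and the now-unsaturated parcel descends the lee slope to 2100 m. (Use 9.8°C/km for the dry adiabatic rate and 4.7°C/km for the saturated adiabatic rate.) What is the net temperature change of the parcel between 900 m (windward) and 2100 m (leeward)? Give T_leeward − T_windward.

From 900 m to 2900 m (dry): cools by 9.8 × 2 = 19.6°C, giving 12.4°C.
From 2900 m to 3500 m (saturated): cools by 4.7 × 0.6 = 2.82°C, giving 9.58°C.
From 3500 m to 2100 m (dry descent): warms by 9.8 × 1.4 = 13.72°C, giving 23.3°C.
Net change vs windward start: 23.3 − 32 = -8.7°C

-8.7°C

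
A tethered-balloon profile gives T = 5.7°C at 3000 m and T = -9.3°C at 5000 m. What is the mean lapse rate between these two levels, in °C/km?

7.5°C/km

Γ = −ΔT/Δz = (5.7 − (-9.3)) / (5000 − 3000) m
  = 15°C / 2 km = 7.5°C/km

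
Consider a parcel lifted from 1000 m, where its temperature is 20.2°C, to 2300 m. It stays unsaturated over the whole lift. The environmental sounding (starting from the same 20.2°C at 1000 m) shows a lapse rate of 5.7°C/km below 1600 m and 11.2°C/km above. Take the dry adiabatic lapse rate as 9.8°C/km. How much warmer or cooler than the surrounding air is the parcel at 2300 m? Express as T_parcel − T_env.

Parcel:
  Dry to 2300 m: -9.8 × 1.3 km = -12.74°C, so T = 7.46°C.
Environment:
  Environment, lower layer to 1600 m: -5.7 × 0.6 km = -3.42°C, so T = 16.78°C.
  Environment, upper layer to 2300 m: -11.2 × 0.7 km = -7.84°C, so T = 8.94°C.
T_parcel − T_env = 7.46 − 8.94 = -1.48°C

-1.48°C (parcel cooler than environment)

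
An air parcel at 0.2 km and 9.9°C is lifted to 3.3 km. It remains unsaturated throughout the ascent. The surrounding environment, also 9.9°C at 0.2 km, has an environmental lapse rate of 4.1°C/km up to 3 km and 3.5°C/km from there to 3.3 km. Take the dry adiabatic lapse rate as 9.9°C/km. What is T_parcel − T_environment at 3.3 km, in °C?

Parcel:
  From 200 m to 3300 m (dry): cools by 9.9 × 3.1 = 30.69°C, giving -20.79°C.
Environment:
  From 200 m to 3000 m (environment, lower layer): cools by 4.1 × 2.8 = 11.48°C, giving -1.58°C.
  From 3000 m to 3300 m (environment, upper layer): cools by 3.5 × 0.3 = 1.05°C, giving -2.63°C.
T_parcel − T_env = -20.79 − (-2.63) = -18.16°C

-18.16°C (parcel cooler than environment)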